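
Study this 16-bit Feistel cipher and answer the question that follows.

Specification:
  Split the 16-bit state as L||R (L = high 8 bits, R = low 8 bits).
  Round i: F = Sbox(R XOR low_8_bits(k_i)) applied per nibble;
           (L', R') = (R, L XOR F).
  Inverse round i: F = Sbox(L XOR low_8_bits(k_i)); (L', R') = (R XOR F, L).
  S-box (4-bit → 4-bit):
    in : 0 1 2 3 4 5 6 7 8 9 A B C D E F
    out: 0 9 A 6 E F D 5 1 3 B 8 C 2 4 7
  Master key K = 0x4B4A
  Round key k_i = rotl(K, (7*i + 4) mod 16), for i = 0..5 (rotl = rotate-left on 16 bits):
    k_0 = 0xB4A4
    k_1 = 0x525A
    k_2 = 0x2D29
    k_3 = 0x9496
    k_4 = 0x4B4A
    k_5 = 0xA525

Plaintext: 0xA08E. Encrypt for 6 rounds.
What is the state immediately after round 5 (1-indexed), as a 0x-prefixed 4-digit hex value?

s_0 = plaintext = 0xA08E
s_1 = Round(s_0, k_0) = 0x8E0B
s_2 = Round(s_1, k_1) = 0x0B77
s_3 = Round(s_2, k_2) = 0x77FF
s_4 = Round(s_3, k_3) = 0xFFA4
s_5 = Round(s_4, k_4) = 0xA4BB
s_6 = Round(s_5, k_5) = 0xBB90

0xA4BB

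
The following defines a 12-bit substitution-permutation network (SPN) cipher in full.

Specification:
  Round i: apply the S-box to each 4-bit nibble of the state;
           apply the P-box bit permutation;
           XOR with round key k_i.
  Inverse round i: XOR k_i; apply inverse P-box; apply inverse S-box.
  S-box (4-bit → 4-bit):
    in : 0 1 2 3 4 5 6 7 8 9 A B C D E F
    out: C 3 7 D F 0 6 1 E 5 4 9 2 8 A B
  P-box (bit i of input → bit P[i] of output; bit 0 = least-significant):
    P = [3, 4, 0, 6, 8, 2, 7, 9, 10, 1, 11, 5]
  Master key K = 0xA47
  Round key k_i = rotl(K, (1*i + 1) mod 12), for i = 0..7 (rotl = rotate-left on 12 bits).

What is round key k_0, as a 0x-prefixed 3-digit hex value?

K = 0xA47
k_0 = rotl(K, (1*0+1) mod 12) = rotl(K, 1) = 0x48F

0x48F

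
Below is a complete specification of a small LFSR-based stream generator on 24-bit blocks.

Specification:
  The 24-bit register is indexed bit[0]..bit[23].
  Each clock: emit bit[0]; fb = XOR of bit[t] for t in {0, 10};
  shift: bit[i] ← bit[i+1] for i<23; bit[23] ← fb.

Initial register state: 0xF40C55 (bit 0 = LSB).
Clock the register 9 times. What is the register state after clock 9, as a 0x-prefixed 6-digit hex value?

reg_0 = 0xF40C55
clock 1: out=1, reg = 0x7A062A
clock 2: out=0, reg = 0xBD0315
clock 3: out=1, reg = 0xDE818A
clock 4: out=0, reg = 0x6F40C5
clock 5: out=1, reg = 0xB7A062
clock 6: out=0, reg = 0x5BD031
clock 7: out=1, reg = 0xADE818
clock 8: out=0, reg = 0x56F40C
clock 9: out=0, reg = 0xAB7A06

0xAB7A06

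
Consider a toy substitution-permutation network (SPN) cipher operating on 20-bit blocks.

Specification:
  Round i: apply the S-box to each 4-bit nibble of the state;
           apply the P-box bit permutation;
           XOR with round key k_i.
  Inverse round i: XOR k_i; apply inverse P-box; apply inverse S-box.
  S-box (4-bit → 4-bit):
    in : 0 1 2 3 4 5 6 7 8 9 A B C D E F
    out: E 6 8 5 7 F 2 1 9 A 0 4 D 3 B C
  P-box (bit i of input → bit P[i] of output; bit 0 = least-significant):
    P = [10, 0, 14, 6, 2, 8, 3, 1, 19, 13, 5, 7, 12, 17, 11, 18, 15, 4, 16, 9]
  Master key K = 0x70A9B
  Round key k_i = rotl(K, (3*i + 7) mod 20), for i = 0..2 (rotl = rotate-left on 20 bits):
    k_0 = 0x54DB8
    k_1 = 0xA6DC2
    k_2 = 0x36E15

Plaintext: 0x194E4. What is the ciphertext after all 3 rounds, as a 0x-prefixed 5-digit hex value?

0xF0B0E

s_0 = plaintext = 0x194E4
s_1 = Round(s_0, k_0) = 0xA288F
s_2 = Round(s_1, k_1) = 0x62D04
s_3 = Round(s_2, k_2) = 0xF0B0E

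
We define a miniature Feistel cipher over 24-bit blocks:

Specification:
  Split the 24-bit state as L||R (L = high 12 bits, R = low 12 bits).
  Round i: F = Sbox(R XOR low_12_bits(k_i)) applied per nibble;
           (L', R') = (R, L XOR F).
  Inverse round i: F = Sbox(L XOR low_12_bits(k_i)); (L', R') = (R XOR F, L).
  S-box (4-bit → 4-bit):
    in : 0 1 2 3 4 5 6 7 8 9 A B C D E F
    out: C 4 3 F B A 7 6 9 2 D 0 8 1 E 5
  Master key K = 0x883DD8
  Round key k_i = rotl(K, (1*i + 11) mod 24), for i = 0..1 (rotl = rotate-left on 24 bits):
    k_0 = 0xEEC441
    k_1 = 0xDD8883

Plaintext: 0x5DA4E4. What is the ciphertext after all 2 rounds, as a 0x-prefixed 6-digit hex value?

s_0 = plaintext = 0x5DA4E4
s_1 = Round(s_0, k_0) = 0x4E4900
s_2 = Round(s_1, k_1) = 0x90007B

0x90007B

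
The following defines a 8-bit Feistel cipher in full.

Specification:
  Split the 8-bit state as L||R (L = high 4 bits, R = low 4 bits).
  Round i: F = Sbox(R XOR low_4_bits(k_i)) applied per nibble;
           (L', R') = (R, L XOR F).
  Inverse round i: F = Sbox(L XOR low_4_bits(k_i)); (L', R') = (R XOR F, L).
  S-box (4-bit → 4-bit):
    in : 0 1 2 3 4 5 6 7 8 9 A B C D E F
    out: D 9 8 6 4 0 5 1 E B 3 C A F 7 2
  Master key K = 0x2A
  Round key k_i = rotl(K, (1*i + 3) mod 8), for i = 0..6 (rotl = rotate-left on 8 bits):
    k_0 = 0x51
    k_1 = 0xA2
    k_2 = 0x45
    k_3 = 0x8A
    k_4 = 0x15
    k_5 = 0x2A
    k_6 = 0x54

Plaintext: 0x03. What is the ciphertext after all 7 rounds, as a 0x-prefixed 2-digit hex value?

0x71

s_0 = plaintext = 0x03
s_1 = Round(s_0, k_0) = 0x38
s_2 = Round(s_1, k_1) = 0x80
s_3 = Round(s_2, k_2) = 0x08
s_4 = Round(s_3, k_3) = 0x88
s_5 = Round(s_4, k_4) = 0x87
s_6 = Round(s_5, k_5) = 0x77
s_7 = Round(s_6, k_6) = 0x71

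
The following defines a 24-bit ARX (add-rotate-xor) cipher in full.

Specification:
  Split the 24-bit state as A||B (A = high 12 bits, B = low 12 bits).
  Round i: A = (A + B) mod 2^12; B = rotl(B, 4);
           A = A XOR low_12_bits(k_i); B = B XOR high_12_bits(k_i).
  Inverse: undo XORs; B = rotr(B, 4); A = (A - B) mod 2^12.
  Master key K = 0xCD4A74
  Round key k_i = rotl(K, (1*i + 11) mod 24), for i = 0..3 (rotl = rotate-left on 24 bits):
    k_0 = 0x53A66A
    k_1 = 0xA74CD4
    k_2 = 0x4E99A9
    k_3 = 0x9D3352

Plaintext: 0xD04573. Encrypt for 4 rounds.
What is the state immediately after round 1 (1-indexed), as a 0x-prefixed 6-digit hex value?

s_0 = plaintext = 0xD04573
s_1 = Round(s_0, k_0) = 0x41D20F
s_2 = Round(s_1, k_1) = 0xAF8A86
s_3 = Round(s_2, k_2) = 0xCD7C83
s_4 = Round(s_3, k_3) = 0xA081EF

0x41D20F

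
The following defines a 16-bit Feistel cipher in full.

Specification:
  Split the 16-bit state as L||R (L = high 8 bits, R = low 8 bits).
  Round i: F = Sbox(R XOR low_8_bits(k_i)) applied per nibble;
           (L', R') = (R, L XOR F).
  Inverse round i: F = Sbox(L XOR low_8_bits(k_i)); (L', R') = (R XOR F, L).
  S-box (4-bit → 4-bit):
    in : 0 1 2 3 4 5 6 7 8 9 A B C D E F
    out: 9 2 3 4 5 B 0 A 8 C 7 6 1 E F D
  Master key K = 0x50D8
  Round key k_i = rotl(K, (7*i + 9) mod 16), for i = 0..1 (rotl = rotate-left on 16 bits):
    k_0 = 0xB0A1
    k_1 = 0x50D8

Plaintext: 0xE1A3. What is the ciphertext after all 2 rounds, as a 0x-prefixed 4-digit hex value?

0x72D4

s_0 = plaintext = 0xE1A3
s_1 = Round(s_0, k_0) = 0xA372
s_2 = Round(s_1, k_1) = 0x72D4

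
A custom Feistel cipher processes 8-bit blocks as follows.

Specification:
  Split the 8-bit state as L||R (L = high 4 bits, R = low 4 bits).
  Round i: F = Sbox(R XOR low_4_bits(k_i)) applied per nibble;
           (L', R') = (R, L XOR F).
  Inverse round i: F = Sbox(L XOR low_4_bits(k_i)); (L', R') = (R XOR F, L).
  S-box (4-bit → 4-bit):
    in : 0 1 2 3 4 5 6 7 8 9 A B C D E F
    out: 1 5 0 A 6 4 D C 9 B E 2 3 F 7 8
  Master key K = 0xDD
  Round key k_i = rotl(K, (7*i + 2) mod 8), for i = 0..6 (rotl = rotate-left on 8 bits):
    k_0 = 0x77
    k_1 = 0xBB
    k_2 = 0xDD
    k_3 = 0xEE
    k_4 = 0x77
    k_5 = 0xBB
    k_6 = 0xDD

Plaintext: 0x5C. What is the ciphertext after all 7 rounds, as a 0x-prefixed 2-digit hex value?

0x9B

s_0 = plaintext = 0x5C
s_1 = Round(s_0, k_0) = 0xC7
s_2 = Round(s_1, k_1) = 0x7F
s_3 = Round(s_2, k_2) = 0xF7
s_4 = Round(s_3, k_3) = 0x74
s_5 = Round(s_4, k_4) = 0x4D
s_6 = Round(s_5, k_5) = 0xD9
s_7 = Round(s_6, k_6) = 0x9B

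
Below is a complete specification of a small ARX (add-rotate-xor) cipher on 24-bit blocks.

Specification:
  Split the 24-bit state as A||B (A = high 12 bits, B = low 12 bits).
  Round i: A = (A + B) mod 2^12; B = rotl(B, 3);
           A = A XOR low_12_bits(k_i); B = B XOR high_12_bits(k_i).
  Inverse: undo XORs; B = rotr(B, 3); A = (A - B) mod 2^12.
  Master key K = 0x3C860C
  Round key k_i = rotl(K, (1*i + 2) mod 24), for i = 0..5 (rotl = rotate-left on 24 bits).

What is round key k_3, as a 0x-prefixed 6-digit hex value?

K = 0x3C860C
k_0 = rotl(K, (1*0+2) mod 24) = rotl(K, 2) = 0xF21830
k_1 = rotl(K, (1*1+2) mod 24) = rotl(K, 3) = 0xE43061
k_2 = rotl(K, (1*2+2) mod 24) = rotl(K, 4) = 0xC860C3
k_3 = rotl(K, (1*3+2) mod 24) = rotl(K, 5) = 0x90C187

0x90C187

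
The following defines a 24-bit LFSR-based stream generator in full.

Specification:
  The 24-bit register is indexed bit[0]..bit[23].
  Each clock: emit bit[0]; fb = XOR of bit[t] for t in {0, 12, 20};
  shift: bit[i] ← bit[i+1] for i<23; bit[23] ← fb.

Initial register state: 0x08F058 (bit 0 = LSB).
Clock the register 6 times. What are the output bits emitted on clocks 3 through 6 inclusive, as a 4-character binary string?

reg_0 = 0x08F058
clock 1: out=0, reg = 0x84782C
clock 2: out=0, reg = 0xC23C16
clock 3: out=0, reg = 0xE11E0B
clock 4: out=1, reg = 0x708F05
clock 5: out=1, reg = 0x384782
clock 6: out=0, reg = 0x9C23C1

0110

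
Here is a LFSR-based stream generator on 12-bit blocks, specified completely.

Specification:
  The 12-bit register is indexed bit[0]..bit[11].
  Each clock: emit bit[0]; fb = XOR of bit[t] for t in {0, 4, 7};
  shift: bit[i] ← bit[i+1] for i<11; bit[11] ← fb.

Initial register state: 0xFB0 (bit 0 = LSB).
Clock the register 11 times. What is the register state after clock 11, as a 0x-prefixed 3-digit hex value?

0x3A9

reg_0 = 0xFB0
clock 1: out=0, reg = 0x7D8
clock 2: out=0, reg = 0x3EC
clock 3: out=0, reg = 0x9F6
clock 4: out=0, reg = 0x4FB
clock 5: out=1, reg = 0xA7D
clock 6: out=1, reg = 0x53E
clock 7: out=0, reg = 0xA9F
clock 8: out=1, reg = 0xD4F
clock 9: out=1, reg = 0xEA7
clock 10: out=1, reg = 0x753
clock 11: out=1, reg = 0x3A9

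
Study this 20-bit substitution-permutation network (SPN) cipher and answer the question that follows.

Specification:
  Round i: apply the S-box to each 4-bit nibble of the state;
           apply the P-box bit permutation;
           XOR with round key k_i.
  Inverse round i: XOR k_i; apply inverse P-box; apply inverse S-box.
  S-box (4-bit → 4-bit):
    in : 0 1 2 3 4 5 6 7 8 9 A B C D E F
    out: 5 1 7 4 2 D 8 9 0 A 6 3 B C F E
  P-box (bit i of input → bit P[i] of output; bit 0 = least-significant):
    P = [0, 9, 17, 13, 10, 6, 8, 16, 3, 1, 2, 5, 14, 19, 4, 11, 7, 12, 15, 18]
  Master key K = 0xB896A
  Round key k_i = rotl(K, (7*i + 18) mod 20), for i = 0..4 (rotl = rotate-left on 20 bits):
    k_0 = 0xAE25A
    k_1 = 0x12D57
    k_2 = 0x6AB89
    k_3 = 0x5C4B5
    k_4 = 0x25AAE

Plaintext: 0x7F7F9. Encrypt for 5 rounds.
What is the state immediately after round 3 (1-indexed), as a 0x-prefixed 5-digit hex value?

0x235E9

s_0 = plaintext = 0x7F7F9
s_1 = Round(s_0, k_0) = 0x7C9A2
s_2 = Round(s_1, k_1) = 0xF66B4
s_3 = Round(s_2, k_2) = 0x235E9
s_4 = Round(s_3, k_3) = 0x47349
s_5 = Round(s_4, k_4) = 0x220EA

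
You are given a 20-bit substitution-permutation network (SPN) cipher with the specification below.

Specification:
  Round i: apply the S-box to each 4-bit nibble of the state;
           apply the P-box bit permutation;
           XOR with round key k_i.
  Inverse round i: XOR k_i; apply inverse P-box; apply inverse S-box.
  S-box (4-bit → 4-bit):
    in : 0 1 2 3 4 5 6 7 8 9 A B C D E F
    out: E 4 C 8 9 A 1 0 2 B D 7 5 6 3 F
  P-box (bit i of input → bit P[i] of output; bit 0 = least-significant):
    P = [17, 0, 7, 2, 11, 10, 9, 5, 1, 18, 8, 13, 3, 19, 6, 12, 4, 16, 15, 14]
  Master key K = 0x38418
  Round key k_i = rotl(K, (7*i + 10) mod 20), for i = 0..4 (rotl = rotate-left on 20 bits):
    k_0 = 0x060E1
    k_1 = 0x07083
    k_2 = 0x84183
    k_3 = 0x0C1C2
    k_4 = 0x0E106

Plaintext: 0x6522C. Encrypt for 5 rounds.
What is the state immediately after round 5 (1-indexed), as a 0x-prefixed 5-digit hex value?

s_0 = plaintext = 0x6522C
s_1 = Round(s_0, k_0) = 0xA5351
s_2 = Round(s_1, k_1) = 0x88433
s_3 = Round(s_2, k_2) = 0x161A5
s_4 = Round(s_3, k_3) = 0x04AEF
s_5 = Round(s_4, k_4) = 0x31C89

0x31C89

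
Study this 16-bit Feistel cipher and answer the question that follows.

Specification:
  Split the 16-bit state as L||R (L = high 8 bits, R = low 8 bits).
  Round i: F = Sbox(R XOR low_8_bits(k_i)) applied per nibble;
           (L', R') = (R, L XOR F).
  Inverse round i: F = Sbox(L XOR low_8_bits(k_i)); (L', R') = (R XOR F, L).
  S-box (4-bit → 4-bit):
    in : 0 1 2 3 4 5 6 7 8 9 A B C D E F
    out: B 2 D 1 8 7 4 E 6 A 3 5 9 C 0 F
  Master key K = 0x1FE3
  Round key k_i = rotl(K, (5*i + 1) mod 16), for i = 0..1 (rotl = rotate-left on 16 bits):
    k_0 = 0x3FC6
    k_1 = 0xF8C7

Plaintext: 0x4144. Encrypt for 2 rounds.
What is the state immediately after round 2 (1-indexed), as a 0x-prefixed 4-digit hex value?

s_0 = plaintext = 0x4144
s_1 = Round(s_0, k_0) = 0x442C
s_2 = Round(s_1, k_1) = 0x2C41

0x2C41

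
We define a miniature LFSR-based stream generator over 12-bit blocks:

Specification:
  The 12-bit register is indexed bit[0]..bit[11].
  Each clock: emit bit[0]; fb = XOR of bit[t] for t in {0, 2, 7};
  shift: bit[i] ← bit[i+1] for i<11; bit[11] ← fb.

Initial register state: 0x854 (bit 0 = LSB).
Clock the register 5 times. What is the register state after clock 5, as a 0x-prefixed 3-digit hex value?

reg_0 = 0x854
clock 1: out=0, reg = 0xC2A
clock 2: out=0, reg = 0x615
clock 3: out=1, reg = 0x30A
clock 4: out=0, reg = 0x185
clock 5: out=1, reg = 0x8C2

0x8C2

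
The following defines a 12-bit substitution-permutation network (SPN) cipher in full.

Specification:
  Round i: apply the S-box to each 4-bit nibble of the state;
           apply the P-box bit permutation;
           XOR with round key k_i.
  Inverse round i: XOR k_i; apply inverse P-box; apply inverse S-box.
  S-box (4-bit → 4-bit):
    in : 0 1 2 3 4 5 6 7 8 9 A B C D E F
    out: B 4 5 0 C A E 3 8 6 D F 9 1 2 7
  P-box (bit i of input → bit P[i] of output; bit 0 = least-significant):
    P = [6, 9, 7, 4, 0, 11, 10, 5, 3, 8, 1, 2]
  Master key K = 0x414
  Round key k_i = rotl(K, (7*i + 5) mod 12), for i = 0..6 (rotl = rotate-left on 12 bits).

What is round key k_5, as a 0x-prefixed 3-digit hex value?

0x144

K = 0x414
k_0 = rotl(K, (7*0+5) mod 12) = rotl(K, 5) = 0x288
k_1 = rotl(K, (7*1+5) mod 12) = rotl(K, 0) = 0x414
k_2 = rotl(K, (7*2+5) mod 12) = rotl(K, 7) = 0xA20
k_3 = rotl(K, (7*3+5) mod 12) = rotl(K, 2) = 0x051
k_4 = rotl(K, (7*4+5) mod 12) = rotl(K, 9) = 0x882
k_5 = rotl(K, (7*5+5) mod 12) = rotl(K, 4) = 0x144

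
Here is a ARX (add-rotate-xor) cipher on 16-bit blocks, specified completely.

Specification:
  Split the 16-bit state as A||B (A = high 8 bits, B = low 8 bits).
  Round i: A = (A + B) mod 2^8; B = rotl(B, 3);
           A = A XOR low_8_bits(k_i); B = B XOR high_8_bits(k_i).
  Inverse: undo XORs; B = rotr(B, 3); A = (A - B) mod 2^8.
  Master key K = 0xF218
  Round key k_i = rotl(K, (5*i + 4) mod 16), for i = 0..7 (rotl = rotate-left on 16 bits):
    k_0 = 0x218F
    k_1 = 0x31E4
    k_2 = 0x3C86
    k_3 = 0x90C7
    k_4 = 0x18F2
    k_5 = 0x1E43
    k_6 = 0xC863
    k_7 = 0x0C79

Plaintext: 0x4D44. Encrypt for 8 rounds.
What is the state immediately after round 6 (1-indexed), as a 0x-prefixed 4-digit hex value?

0x2B10

s_0 = plaintext = 0x4D44
s_1 = Round(s_0, k_0) = 0x1E03
s_2 = Round(s_1, k_1) = 0xC529
s_3 = Round(s_2, k_2) = 0x6875
s_4 = Round(s_3, k_3) = 0x1A3B
s_5 = Round(s_4, k_4) = 0xA7C1
s_6 = Round(s_5, k_5) = 0x2B10
s_7 = Round(s_6, k_6) = 0x5848
s_8 = Round(s_7, k_7) = 0xD94E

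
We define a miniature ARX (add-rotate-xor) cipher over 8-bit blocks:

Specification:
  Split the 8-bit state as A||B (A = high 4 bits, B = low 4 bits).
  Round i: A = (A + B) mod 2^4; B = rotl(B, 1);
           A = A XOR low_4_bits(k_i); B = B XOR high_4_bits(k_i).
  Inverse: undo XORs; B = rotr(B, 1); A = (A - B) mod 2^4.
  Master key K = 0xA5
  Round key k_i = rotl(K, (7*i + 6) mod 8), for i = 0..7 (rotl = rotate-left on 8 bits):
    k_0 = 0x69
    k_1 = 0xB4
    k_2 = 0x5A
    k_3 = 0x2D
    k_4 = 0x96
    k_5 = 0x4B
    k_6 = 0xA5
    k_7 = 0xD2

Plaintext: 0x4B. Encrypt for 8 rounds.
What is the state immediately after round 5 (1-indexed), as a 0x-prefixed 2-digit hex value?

0x94

s_0 = plaintext = 0x4B
s_1 = Round(s_0, k_0) = 0x61
s_2 = Round(s_1, k_1) = 0x39
s_3 = Round(s_2, k_2) = 0x66
s_4 = Round(s_3, k_3) = 0x1E
s_5 = Round(s_4, k_4) = 0x94
s_6 = Round(s_5, k_5) = 0x6C
s_7 = Round(s_6, k_6) = 0x73
s_8 = Round(s_7, k_7) = 0x8B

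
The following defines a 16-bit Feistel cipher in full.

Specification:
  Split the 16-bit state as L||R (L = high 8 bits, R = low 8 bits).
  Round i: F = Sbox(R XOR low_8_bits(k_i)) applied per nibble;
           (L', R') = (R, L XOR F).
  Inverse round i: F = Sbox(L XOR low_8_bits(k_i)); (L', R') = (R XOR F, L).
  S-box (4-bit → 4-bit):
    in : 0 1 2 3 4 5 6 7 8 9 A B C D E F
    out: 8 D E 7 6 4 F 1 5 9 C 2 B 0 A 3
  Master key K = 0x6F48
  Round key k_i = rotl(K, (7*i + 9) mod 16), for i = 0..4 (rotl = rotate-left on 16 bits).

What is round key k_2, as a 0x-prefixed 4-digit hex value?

K = 0x6F48
k_0 = rotl(K, (7*0+9) mod 16) = rotl(K, 9) = 0x90DE
k_1 = rotl(K, (7*1+9) mod 16) = rotl(K, 0) = 0x6F48
k_2 = rotl(K, (7*2+9) mod 16) = rotl(K, 7) = 0xA437

0xA437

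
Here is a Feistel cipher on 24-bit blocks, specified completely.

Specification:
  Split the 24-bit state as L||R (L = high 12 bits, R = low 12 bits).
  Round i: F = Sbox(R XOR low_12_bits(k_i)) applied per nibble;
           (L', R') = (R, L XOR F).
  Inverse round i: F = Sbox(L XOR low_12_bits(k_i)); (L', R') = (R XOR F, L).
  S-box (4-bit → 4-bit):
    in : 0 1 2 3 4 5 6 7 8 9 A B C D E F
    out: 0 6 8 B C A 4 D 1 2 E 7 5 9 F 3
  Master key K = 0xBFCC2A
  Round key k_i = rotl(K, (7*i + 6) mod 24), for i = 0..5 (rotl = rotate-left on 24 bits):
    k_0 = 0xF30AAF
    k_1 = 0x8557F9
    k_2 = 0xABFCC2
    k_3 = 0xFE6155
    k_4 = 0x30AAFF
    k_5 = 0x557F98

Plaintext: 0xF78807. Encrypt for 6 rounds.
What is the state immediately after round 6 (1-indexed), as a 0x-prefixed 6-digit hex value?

s_0 = plaintext = 0xF78807
s_1 = Round(s_0, k_0) = 0x807799
s_2 = Round(s_1, k_1) = 0x799847
s_3 = Round(s_2, k_2) = 0x847B83
s_4 = Round(s_3, k_3) = 0xB836D3
s_5 = Round(s_4, k_4) = 0x6D3E06
s_6 = Round(s_5, k_5) = 0xE060FC

0xE060FC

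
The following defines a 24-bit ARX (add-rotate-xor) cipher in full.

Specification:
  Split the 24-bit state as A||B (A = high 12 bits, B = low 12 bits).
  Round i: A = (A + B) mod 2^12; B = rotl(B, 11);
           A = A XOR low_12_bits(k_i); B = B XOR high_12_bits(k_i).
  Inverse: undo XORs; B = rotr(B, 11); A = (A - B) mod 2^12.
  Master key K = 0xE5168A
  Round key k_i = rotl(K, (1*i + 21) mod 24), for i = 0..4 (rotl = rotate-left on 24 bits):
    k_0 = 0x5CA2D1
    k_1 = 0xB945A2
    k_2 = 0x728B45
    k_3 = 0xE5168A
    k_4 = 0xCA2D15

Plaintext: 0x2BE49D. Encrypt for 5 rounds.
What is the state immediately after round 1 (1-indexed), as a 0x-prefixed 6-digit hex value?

0x58AF84

s_0 = plaintext = 0x2BE49D
s_1 = Round(s_0, k_0) = 0x58AF84
s_2 = Round(s_1, k_1) = 0x0ACC56
s_3 = Round(s_2, k_2) = 0x647103
s_4 = Round(s_3, k_3) = 0x1C06D0
s_5 = Round(s_4, k_4) = 0x585FCA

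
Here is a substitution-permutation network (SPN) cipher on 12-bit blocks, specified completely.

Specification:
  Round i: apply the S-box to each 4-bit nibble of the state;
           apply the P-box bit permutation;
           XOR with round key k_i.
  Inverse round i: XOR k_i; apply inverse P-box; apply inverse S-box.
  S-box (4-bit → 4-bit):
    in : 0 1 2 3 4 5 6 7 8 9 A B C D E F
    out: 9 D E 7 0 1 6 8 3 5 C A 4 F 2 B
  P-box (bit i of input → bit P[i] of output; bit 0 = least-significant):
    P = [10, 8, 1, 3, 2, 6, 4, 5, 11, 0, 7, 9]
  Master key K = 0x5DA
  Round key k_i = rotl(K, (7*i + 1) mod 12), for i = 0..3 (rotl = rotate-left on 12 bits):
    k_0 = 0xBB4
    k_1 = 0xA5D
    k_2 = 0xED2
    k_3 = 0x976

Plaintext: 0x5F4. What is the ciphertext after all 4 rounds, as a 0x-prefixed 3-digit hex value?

0xAAE

s_0 = plaintext = 0x5F4
s_1 = Round(s_0, k_0) = 0x3D0
s_2 = Round(s_1, k_1) = 0x6A0
s_3 = Round(s_2, k_2) = 0xA6B
s_4 = Round(s_3, k_3) = 0xAAE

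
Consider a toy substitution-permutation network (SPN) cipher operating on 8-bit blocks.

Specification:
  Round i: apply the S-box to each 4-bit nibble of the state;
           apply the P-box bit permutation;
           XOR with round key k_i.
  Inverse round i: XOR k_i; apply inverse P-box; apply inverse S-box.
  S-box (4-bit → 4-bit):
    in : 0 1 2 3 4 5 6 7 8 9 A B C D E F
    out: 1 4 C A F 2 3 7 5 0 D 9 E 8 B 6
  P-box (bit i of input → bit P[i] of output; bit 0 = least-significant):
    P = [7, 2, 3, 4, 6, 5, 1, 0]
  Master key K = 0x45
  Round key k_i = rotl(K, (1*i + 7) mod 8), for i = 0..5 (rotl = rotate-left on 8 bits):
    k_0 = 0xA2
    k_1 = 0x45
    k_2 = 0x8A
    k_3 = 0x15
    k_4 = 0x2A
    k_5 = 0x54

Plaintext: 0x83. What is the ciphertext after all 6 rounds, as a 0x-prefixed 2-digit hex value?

s_0 = plaintext = 0x83
s_1 = Round(s_0, k_0) = 0xF4
s_2 = Round(s_1, k_1) = 0xFB
s_3 = Round(s_2, k_2) = 0x38
s_4 = Round(s_3, k_3) = 0xBC
s_5 = Round(s_4, k_4) = 0x77
s_6 = Round(s_5, k_5) = 0xBA

0xBA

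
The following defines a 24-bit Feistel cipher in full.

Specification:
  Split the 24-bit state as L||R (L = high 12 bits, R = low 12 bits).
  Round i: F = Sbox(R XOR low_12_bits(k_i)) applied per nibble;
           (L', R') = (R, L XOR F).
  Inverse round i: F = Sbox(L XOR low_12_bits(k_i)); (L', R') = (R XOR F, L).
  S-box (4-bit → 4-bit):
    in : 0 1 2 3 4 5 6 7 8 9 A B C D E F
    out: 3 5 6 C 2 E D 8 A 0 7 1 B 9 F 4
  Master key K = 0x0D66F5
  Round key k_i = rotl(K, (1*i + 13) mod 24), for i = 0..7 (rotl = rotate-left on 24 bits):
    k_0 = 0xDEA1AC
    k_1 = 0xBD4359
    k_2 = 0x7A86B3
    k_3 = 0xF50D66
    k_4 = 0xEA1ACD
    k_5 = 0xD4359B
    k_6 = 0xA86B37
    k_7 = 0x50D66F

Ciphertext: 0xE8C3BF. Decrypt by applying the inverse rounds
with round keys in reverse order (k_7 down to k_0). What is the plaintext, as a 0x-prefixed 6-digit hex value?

s_0 = ciphertext = 0xE8C3BF
s_1 = InvRound(s_0, k_7) = 0x943E8C
s_2 = InvRound(s_1, k_6) = 0x80E943
s_3 = InvRound(s_2, k_5) = 0x04D80E
s_4 = InvRound(s_3, k_4) = 0xFAD04D
s_5 = InvRound(s_4, k_3) = 0x6FCFAD
s_6 = InvRound(s_5, k_2) = 0xC896FC
s_7 = InvRound(s_6, k_1) = 0x26FC89
s_8 = InvRound(s_7, k_0) = 0x03526F

0x03526F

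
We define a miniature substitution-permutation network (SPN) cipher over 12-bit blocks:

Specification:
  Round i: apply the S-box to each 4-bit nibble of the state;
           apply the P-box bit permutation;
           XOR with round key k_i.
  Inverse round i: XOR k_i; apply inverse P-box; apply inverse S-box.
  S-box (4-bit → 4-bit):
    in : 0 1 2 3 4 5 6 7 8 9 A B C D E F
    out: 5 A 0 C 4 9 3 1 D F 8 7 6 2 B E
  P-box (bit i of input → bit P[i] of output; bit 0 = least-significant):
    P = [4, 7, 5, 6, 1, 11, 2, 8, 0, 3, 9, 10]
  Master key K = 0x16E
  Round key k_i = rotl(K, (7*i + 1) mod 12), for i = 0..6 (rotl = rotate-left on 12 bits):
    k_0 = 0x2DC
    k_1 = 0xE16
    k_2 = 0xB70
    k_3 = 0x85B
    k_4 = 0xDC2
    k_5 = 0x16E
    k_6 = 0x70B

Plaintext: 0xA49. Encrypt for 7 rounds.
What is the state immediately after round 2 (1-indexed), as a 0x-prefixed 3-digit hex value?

0xE6F

s_0 = plaintext = 0xA49
s_1 = Round(s_0, k_0) = 0x628
s_2 = Round(s_1, k_1) = 0xE6F
s_3 = Round(s_2, k_2) = 0x79B
s_4 = Round(s_3, k_3) = 0x1EC
s_5 = Round(s_4, k_4) = 0x068
s_6 = Round(s_5, k_5) = 0xB1D
s_7 = Round(s_6, k_6) = 0xC82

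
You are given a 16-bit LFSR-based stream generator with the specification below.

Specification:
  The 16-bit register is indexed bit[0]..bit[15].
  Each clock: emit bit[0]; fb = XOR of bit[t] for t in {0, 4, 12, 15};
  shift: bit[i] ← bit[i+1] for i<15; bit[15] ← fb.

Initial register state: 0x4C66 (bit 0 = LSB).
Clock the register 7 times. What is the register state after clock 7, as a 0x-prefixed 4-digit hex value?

0xB898

reg_0 = 0x4C66
clock 1: out=0, reg = 0x2633
clock 2: out=1, reg = 0x1319
clock 3: out=1, reg = 0x898C
clock 4: out=0, reg = 0xC4C6
clock 5: out=0, reg = 0xE263
clock 6: out=1, reg = 0x7131
clock 7: out=1, reg = 0xB898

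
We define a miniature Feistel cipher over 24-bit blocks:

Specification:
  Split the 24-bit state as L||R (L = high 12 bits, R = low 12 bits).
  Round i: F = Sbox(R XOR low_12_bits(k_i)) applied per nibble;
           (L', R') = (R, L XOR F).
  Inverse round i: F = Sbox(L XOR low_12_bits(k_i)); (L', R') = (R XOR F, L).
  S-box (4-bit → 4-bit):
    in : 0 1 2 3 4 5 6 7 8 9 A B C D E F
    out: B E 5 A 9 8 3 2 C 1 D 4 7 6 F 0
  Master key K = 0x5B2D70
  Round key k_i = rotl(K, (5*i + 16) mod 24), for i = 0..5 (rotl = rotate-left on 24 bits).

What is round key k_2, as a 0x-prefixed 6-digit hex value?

K = 0x5B2D70
k_0 = rotl(K, (5*0+16) mod 24) = rotl(K, 16) = 0x705B2D
k_1 = rotl(K, (5*1+16) mod 24) = rotl(K, 21) = 0x0B65AE
k_2 = rotl(K, (5*2+16) mod 24) = rotl(K, 2) = 0x6CB5C1

0x6CB5C1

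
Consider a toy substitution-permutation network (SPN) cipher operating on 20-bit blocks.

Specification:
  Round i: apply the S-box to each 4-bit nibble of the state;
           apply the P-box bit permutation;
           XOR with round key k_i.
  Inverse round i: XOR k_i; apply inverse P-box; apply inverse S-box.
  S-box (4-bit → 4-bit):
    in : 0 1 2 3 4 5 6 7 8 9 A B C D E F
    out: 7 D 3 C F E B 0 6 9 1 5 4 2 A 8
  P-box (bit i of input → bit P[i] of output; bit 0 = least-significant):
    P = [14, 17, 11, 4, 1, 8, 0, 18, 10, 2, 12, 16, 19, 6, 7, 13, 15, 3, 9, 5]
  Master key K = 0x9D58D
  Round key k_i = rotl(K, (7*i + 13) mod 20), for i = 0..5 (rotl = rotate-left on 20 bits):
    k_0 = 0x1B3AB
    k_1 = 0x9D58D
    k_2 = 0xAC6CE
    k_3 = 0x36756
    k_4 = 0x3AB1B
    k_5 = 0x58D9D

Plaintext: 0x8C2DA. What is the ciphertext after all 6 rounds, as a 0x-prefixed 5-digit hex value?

s_0 = plaintext = 0x8C2DA
s_1 = Round(s_0, k_0) = 0x1F427
s_2 = Round(s_1, k_1) = 0x862AB
s_3 = Round(s_2, k_2) = 0x2A880
s_4 = Round(s_3, k_3) = 0x9BE5B
s_5 = Round(s_4, k_4) = 0xE62BE
s_6 = Round(s_5, k_5) = 0xFA9E2

0xFA9E2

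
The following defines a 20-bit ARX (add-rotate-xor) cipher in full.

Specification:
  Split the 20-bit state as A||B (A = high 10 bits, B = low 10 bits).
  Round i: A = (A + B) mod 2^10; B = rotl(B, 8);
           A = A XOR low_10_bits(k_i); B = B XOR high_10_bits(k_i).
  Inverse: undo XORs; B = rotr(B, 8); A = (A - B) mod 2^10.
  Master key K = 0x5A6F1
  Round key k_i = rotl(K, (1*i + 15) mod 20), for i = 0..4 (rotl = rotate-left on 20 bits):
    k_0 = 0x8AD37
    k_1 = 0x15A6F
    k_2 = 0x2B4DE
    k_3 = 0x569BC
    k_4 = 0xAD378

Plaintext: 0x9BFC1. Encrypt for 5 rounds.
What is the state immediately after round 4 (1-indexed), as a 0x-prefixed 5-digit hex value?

s_0 = plaintext = 0x9BFC1
s_1 = Round(s_0, k_0) = 0xC1FDB
s_2 = Round(s_1, k_1) = 0x237A0
s_3 = Round(s_2, k_2) = 0x3CC45
s_4 = Round(s_3, k_3) = 0x2104B
s_5 = Round(s_4, k_4) = 0xEDDA6

0x2104B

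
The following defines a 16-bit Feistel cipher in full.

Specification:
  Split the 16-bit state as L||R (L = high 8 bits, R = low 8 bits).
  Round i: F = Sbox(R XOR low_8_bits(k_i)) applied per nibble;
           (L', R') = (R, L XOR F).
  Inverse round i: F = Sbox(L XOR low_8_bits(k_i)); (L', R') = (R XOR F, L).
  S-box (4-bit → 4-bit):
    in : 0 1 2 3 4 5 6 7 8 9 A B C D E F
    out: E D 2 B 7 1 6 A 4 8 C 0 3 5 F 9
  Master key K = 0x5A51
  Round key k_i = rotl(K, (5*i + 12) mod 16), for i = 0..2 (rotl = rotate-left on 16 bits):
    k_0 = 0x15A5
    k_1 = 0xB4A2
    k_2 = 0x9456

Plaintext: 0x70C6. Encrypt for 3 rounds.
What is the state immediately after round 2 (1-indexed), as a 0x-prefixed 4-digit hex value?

s_0 = plaintext = 0x70C6
s_1 = Round(s_0, k_0) = 0xC61B
s_2 = Round(s_1, k_1) = 0x1BCE
s_3 = Round(s_2, k_2) = 0xCE9F

0x1BCE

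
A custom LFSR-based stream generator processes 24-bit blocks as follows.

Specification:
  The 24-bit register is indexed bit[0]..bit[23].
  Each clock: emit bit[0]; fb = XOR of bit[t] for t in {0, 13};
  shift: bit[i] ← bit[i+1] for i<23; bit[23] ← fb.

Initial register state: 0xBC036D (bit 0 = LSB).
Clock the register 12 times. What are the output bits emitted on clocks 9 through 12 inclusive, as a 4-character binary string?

1100

reg_0 = 0xBC036D
clock 1: out=1, reg = 0xDE01B6
clock 2: out=0, reg = 0x6F00DB
clock 3: out=1, reg = 0xB7806D
clock 4: out=1, reg = 0xDBC036
clock 5: out=0, reg = 0x6DE01B
clock 6: out=1, reg = 0x36F00D
clock 7: out=1, reg = 0x1B7806
clock 8: out=0, reg = 0x8DBC03
clock 9: out=1, reg = 0x46DE01
clock 10: out=1, reg = 0xA36F00
clock 11: out=0, reg = 0xD1B780
clock 12: out=0, reg = 0xE8DBC0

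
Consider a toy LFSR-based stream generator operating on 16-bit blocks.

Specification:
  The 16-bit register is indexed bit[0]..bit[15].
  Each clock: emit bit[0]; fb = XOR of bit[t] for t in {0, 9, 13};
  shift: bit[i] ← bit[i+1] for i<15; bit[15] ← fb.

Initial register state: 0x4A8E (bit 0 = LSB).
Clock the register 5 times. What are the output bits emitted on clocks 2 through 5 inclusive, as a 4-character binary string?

reg_0 = 0x4A8E
clock 1: out=0, reg = 0xA547
clock 2: out=1, reg = 0x52A3
clock 3: out=1, reg = 0x2951
clock 4: out=1, reg = 0x14A8
clock 5: out=0, reg = 0x0A54

1110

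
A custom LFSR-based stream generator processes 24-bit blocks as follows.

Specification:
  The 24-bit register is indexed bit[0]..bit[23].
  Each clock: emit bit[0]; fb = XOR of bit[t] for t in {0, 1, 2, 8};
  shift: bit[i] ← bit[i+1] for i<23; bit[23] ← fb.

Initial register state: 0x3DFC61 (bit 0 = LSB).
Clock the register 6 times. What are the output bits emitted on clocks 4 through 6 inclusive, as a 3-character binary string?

001

reg_0 = 0x3DFC61
clock 1: out=1, reg = 0x9EFE30
clock 2: out=0, reg = 0x4F7F18
clock 3: out=0, reg = 0xA7BF8C
clock 4: out=0, reg = 0x53DFC6
clock 5: out=0, reg = 0xA9EFE3
clock 6: out=1, reg = 0xD4F7F1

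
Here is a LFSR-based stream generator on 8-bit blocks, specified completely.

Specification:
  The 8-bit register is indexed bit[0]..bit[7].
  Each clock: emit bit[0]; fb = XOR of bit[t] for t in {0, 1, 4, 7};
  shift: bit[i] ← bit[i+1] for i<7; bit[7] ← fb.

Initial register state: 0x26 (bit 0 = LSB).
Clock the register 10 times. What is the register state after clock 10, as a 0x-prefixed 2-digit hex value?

0x77

reg_0 = 0x26
clock 1: out=0, reg = 0x93
clock 2: out=1, reg = 0x49
clock 3: out=1, reg = 0xA4
clock 4: out=0, reg = 0xD2
clock 5: out=0, reg = 0xE9
clock 6: out=1, reg = 0x74
clock 7: out=0, reg = 0xBA
clock 8: out=0, reg = 0xDD
clock 9: out=1, reg = 0xEE
clock 10: out=0, reg = 0x77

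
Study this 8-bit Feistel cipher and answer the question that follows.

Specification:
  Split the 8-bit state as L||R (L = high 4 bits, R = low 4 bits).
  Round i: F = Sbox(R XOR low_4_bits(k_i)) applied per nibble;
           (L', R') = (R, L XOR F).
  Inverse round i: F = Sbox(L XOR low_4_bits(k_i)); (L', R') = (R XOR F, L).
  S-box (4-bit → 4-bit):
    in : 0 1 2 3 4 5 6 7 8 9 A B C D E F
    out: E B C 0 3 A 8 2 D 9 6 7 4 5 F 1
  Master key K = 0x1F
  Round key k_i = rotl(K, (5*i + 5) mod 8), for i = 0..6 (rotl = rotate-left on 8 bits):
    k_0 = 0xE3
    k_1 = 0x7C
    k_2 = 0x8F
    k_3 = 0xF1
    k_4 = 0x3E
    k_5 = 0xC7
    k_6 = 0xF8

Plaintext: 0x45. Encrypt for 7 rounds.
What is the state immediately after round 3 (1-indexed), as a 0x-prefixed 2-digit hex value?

0xBF

s_0 = plaintext = 0x45
s_1 = Round(s_0, k_0) = 0x5C
s_2 = Round(s_1, k_1) = 0xCB
s_3 = Round(s_2, k_2) = 0xBF
s_4 = Round(s_3, k_3) = 0xF4
s_5 = Round(s_4, k_4) = 0x49
s_6 = Round(s_5, k_5) = 0x9B
s_7 = Round(s_6, k_6) = 0xB9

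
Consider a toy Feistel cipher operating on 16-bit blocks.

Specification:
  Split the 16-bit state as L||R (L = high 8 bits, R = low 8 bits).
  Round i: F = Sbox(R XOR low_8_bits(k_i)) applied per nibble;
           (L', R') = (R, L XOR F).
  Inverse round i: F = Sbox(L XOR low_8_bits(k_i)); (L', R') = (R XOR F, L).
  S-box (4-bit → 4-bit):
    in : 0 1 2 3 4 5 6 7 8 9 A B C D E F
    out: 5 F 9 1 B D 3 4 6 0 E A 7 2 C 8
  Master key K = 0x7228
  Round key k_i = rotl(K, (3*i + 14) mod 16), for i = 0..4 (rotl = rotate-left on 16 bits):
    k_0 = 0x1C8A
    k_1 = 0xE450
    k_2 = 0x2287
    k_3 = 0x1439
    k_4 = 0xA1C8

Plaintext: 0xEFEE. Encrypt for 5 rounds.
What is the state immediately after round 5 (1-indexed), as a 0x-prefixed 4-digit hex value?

s_0 = plaintext = 0xEFEE
s_1 = Round(s_0, k_0) = 0xEED4
s_2 = Round(s_1, k_1) = 0xD485
s_3 = Round(s_2, k_2) = 0x858D
s_4 = Round(s_3, k_3) = 0x8D2E
s_5 = Round(s_4, k_4) = 0x2E4E

0x2E4E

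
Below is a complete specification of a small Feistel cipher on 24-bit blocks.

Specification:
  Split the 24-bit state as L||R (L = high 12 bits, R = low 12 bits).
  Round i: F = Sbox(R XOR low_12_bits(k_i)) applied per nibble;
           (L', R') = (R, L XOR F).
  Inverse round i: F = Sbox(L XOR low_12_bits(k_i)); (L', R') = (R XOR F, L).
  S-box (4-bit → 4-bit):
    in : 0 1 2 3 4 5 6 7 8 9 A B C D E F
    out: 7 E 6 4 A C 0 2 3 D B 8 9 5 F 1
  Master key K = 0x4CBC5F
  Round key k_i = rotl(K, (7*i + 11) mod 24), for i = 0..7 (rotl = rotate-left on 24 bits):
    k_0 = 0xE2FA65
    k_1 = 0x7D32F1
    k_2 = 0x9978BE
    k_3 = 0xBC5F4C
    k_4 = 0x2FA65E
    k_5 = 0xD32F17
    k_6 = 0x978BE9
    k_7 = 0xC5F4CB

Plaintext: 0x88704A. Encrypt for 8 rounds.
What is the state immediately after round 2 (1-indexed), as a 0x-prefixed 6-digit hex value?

s_0 = plaintext = 0x88704A
s_1 = Round(s_0, k_0) = 0x04A3E6
s_2 = Round(s_1, k_1) = 0x3E6EA8
s_3 = Round(s_2, k_2) = 0xEA8306
s_4 = Round(s_3, k_3) = 0x306703
s_5 = Round(s_4, k_4) = 0x703DC3
s_6 = Round(s_5, k_5) = 0xDC3159
s_7 = Round(s_6, k_6) = 0x159644
s_8 = Round(s_7, k_7) = 0x644768

0x3E6EA8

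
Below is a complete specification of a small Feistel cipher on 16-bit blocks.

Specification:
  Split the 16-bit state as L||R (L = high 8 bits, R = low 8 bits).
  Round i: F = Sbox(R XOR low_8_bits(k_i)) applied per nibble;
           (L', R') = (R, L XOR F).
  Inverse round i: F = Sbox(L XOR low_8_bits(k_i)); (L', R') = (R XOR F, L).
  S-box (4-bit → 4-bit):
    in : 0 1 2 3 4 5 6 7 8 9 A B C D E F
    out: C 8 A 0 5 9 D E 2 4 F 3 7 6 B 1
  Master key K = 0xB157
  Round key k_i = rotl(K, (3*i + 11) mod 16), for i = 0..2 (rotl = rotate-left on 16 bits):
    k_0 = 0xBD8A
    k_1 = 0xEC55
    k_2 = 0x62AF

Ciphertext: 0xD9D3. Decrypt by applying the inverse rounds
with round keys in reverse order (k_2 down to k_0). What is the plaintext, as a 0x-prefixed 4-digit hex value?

s_0 = ciphertext = 0xD9D3
s_1 = InvRound(s_0, k_2) = 0x3ED9
s_2 = InvRound(s_1, k_1) = 0x0A3E
s_3 = InvRound(s_2, k_0) = 0x120A

0x120A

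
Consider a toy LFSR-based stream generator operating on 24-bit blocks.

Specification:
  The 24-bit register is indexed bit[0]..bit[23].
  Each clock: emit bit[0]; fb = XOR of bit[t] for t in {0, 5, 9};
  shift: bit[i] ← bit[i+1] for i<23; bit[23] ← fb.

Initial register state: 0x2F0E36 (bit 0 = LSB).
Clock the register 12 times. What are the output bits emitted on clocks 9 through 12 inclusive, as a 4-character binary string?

reg_0 = 0x2F0E36
clock 1: out=0, reg = 0x17871B
clock 2: out=1, reg = 0x0BC38D
clock 3: out=1, reg = 0x05E1C6
clock 4: out=0, reg = 0x02F0E3
clock 5: out=1, reg = 0x017871
clock 6: out=1, reg = 0x00BC38
clock 7: out=0, reg = 0x805E1C
clock 8: out=0, reg = 0xC02F0E
clock 9: out=0, reg = 0xE01787
clock 10: out=1, reg = 0x700BC3
clock 11: out=1, reg = 0x3805E1
clock 12: out=1, reg = 0x1C02F0

0111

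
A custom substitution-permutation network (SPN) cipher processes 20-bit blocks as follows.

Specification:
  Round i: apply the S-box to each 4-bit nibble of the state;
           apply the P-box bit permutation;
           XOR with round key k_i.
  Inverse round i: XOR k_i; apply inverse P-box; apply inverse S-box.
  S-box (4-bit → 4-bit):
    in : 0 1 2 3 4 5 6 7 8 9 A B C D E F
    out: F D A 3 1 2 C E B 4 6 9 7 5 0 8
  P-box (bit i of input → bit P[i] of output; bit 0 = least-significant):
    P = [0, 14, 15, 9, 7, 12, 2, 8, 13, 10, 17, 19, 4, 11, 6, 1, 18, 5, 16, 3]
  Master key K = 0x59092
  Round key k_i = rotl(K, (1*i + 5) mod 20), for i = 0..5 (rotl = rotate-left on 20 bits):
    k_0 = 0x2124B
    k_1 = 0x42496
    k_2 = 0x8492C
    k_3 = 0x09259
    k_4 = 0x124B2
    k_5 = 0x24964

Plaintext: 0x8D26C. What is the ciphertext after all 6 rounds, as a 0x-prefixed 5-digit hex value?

s_0 = plaintext = 0x8D26C
s_1 = Round(s_0, k_0) = 0xED736
s_2 = Round(s_1, k_1) = 0xEB246
s_3 = Round(s_2, k_2) = 0x0CFBE
s_4 = Round(s_3, k_3) = 0xD9BA1
s_5 = Round(s_4, k_4) = 0xC96F7
s_6 = Round(s_5, k_5) = 0xD8A04

0xD8A04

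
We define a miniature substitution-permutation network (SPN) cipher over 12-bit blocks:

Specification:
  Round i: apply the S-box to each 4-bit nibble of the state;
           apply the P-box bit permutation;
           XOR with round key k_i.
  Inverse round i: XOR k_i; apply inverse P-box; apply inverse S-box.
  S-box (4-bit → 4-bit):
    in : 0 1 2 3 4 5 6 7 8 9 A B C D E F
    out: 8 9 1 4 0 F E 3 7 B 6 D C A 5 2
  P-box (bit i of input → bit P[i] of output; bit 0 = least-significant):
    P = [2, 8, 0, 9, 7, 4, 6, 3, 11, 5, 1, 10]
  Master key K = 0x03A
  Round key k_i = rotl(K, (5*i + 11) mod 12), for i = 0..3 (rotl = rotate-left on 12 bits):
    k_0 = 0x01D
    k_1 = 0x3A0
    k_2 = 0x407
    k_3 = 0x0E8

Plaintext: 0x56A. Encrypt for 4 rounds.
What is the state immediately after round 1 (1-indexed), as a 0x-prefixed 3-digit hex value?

0xD66

s_0 = plaintext = 0x56A
s_1 = Round(s_0, k_0) = 0xD66
s_2 = Round(s_1, k_1) = 0x4D9
s_3 = Round(s_2, k_2) = 0x71B
s_4 = Round(s_3, k_3) = 0xA45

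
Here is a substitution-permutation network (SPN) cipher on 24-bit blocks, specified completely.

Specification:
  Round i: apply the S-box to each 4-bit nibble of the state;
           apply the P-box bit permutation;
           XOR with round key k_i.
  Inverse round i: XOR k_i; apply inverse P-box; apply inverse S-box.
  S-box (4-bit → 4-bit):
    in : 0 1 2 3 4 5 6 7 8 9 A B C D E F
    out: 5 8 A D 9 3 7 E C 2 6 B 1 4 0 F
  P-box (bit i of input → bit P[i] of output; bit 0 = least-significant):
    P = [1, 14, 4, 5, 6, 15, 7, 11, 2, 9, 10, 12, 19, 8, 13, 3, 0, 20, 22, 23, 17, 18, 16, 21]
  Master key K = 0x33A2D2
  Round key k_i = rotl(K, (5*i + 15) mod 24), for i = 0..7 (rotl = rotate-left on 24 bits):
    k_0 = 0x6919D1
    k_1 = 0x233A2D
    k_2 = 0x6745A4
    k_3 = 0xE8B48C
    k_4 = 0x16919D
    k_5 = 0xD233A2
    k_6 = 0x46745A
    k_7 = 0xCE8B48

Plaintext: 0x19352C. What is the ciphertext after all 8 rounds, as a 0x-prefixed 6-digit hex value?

0x11BE13

s_0 = plaintext = 0x19352C
s_1 = Round(s_0, k_0) = 0x51B3DF
s_2 = Round(s_1, k_1) = 0xAD6F93
s_3 = Round(s_2, k_2) = 0x2AF292
s_4 = Round(s_3, k_3) = 0x9447A4
s_5 = Round(s_4, k_4) = 0x9A0736
s_6 = Round(s_5, k_5) = 0x8E4D70
s_7 = Round(s_6, k_6) = 0x6FF8C0
s_8 = Round(s_7, k_7) = 0x11BE13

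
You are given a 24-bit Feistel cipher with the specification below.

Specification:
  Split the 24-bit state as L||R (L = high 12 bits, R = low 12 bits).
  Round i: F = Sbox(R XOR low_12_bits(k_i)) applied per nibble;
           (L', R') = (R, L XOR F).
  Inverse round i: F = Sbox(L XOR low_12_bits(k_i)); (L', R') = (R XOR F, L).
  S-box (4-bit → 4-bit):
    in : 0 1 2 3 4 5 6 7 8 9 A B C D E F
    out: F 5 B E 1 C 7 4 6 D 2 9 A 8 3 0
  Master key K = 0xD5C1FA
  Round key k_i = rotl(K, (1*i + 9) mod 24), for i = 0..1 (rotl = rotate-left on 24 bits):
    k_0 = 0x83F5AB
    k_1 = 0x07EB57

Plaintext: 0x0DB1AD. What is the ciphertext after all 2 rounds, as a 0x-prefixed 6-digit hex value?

0x12C3E4

s_0 = plaintext = 0x0DB1AD
s_1 = Round(s_0, k_0) = 0x1AD12C
s_2 = Round(s_1, k_1) = 0x12C3E4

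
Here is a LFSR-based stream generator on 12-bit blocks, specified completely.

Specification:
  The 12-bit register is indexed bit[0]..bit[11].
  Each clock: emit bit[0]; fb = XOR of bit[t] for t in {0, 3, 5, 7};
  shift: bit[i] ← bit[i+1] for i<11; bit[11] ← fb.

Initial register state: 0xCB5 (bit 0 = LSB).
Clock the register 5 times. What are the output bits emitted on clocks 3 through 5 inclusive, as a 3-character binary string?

101

reg_0 = 0xCB5
clock 1: out=1, reg = 0xE5A
clock 2: out=0, reg = 0xF2D
clock 3: out=1, reg = 0xF96
clock 4: out=0, reg = 0xFCB
clock 5: out=1, reg = 0xFE5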